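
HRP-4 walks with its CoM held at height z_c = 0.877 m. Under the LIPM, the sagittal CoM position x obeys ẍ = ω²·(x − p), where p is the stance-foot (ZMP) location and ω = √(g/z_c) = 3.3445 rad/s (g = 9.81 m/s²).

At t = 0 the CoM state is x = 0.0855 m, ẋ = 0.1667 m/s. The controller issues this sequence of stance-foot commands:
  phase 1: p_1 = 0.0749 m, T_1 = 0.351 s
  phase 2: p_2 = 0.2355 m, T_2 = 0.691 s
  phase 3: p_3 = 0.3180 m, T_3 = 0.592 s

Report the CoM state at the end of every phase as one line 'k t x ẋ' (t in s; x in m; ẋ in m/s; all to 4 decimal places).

1 0.3510 0.1666 0.3472
2 1.0420 0.4030 0.6174
3 1.6340 1.2873 3.2880

phase 1: p=0.0749, T=0.351, ωT=1.173920, cosh=1.771899, sinh=1.462747; start (x,ẋ)=(0.085500, 0.166700) → end (x,ẋ)=(0.166590, 0.347232)
phase 2: p=0.2355, T=0.691, ωT=2.311049, cosh=5.092080, sinh=4.992923; start (x,ẋ)=(0.166590, 0.347232) → end (x,ẋ)=(0.402979, 0.617417)
phase 3: p=0.3180, T=0.592, ωT=1.979944, cosh=3.690207, sinh=3.552130; start (x,ẋ)=(0.402979, 0.617417) → end (x,ẋ)=(1.287337, 3.287954)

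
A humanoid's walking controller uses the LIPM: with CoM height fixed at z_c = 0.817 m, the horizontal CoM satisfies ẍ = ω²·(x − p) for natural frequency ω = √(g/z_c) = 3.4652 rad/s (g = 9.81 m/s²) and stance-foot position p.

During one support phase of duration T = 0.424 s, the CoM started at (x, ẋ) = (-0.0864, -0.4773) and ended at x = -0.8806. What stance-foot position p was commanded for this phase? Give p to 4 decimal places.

p = 0.3101

ωT = 3.4652·0.424 = 1.469245; cosh(ωT) = 2.288026, sinh(ωT) = 2.057926
x(T) = p + (x₀−p)·cosh(ωT) + (ẋ₀/ω)·sinh(ωT) ⇒ p·(1 − cosh) = x(T) − x₀·cosh − (ẋ₀/ω)·sinh
numerator   = -0.8806 − (-0.0864)·2.288026 − (-0.4773/3.4652)·2.057926 = -0.399454
denominator = 1 − 2.288026 = -1.288026
p = -0.399454 / -1.288026 = 0.3101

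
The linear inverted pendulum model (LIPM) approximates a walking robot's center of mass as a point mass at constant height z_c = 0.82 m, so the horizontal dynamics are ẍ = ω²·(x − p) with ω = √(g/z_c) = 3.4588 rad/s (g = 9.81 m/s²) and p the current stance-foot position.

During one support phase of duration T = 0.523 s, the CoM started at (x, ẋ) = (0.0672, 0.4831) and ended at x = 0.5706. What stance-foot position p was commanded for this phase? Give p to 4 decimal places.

p = 0.0257

ωT = 3.4588·0.523 = 1.808952; cosh(ωT) = 3.133938, sinh(ωT) = 2.970112
x(T) = p + (x₀−p)·cosh(ωT) + (ẋ₀/ω)·sinh(ωT) ⇒ p·(1 − cosh) = x(T) − x₀·cosh − (ẋ₀/ω)·sinh
numerator   = 0.5706 − (0.0672)·3.133938 − (0.4831/3.4588)·2.970112 = -0.054844
denominator = 1 − 3.133938 = -2.133938
p = -0.054844 / -2.133938 = 0.0257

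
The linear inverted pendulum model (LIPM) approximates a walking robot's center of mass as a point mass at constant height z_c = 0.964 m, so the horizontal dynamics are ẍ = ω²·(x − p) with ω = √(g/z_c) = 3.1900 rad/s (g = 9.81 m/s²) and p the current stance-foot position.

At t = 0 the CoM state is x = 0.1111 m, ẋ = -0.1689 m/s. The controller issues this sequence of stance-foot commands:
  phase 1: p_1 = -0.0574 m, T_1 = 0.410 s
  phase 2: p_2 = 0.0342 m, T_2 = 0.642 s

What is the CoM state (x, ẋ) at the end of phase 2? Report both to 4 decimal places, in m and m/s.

phase 1: p=-0.0574, T=0.410, ωT=1.307900, cosh=1.984393, sinh=1.714006; start (x,ẋ)=(0.111100, -0.168900) → end (x,ẋ)=(0.186219, 0.586140)
phase 2: p=0.0342, T=0.642, ωT=2.047980, cosh=3.940610, sinh=3.811615; start (x,ẋ)=(0.186219, 0.586140) → end (x,ẋ)=(1.333606, 4.158159)

x = 1.3336, ẋ = 4.1582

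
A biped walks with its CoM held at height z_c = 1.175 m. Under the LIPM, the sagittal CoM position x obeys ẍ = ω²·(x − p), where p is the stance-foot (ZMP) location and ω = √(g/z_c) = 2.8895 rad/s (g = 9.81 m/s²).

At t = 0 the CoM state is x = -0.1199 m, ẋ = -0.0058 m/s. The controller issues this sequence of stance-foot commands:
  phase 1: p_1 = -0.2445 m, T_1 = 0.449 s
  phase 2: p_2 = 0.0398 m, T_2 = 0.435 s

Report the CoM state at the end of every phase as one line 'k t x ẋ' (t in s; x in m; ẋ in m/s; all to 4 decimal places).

1 0.4490 -0.0029 0.5982
2 0.8840 0.2931 0.9372

phase 1: p=-0.2445, T=0.449, ωT=1.297386, cosh=1.966481, sinh=1.693235; start (x,ẋ)=(-0.119900, -0.005800) → end (x,ẋ)=(-0.002875, 0.598213)
phase 2: p=0.0398, T=0.435, ωT=1.256933, cosh=1.899575, sinh=1.615049; start (x,ẋ)=(-0.002875, 0.598213) → end (x,ẋ)=(0.293098, 0.937198)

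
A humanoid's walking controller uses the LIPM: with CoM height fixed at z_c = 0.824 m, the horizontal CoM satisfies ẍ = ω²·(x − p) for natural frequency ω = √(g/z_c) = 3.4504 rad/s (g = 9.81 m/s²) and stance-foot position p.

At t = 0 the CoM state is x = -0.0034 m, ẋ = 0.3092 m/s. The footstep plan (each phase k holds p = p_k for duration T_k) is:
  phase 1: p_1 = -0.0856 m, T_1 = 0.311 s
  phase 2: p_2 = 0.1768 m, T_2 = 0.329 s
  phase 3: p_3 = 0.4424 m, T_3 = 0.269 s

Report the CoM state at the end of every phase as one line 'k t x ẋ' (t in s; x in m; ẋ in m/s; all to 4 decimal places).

phase 1: p=-0.0856, T=0.311, ωT=1.073074, cosh=1.633156, sinh=1.291200; start (x,ẋ)=(-0.003400, 0.309200) → end (x,ẋ)=(0.164353, 0.871186)
phase 2: p=0.1768, T=0.329, ωT=1.135182, cosh=1.716551, sinh=1.395187; start (x,ẋ)=(0.164353, 0.871186) → end (x,ẋ)=(0.507704, 1.435518)
phase 3: p=0.4424, T=0.269, ωT=0.928158, cosh=1.462563, sinh=1.067281; start (x,ẋ)=(0.507704, 1.435518) → end (x,ẋ)=(0.981946, 2.340018)

1 0.3110 0.1644 0.8712
2 0.6400 0.5077 1.4355
3 0.9090 0.9819 2.3400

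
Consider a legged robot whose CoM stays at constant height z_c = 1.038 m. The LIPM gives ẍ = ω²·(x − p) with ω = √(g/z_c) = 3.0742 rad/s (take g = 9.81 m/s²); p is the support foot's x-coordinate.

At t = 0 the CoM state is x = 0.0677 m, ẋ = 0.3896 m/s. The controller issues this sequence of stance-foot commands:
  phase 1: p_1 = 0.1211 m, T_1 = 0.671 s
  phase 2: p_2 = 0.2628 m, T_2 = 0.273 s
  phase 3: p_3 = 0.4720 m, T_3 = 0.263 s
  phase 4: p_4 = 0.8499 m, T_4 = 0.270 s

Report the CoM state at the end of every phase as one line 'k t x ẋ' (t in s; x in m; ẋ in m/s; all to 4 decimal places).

phase 1: p=0.1211, T=0.671, ωT=2.062788, cosh=3.997488, sinh=3.870389; start (x,ẋ)=(0.067700, 0.389600) → end (x,ẋ)=(0.398137, 0.922049)
phase 2: p=0.2628, T=0.273, ωT=0.839257, cosh=1.373339, sinh=0.941307; start (x,ẋ)=(0.398137, 0.922049) → end (x,ẋ)=(0.730991, 1.657919)
phase 3: p=0.4720, T=0.263, ωT=0.808515, cosh=1.345045, sinh=0.899526; start (x,ẋ)=(0.730991, 1.657919) → end (x,ẋ)=(1.305470, 2.946170)
phase 4: p=0.8499, T=0.270, ωT=0.830034, cosh=1.364716, sinh=0.928681; start (x,ẋ)=(1.305470, 2.946170) → end (x,ẋ)=(2.361628, 5.321315)

1 0.6710 0.3981 0.9220
2 0.9440 0.7310 1.6579
3 1.2070 1.3055 2.9462
4 1.4770 2.3616 5.3213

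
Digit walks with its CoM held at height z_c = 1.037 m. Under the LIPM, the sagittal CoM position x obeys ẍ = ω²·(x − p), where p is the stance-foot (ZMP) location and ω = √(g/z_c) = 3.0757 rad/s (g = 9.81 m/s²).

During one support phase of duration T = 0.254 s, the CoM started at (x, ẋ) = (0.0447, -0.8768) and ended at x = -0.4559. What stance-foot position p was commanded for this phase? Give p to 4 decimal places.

p = 0.8377

ωT = 3.0757·0.254 = 0.781228; cosh(ωT) = 1.320998, sinh(ωT) = 0.863154
x(T) = p + (x₀−p)·cosh(ωT) + (ẋ₀/ω)·sinh(ωT) ⇒ p·(1 − cosh) = x(T) − x₀·cosh − (ẋ₀/ω)·sinh
numerator   = -0.4559 − (0.0447)·1.320998 − (-0.8768/3.0757)·0.863154 = -0.268886
denominator = 1 − 1.320998 = -0.320998
p = -0.268886 / -0.320998 = 0.8377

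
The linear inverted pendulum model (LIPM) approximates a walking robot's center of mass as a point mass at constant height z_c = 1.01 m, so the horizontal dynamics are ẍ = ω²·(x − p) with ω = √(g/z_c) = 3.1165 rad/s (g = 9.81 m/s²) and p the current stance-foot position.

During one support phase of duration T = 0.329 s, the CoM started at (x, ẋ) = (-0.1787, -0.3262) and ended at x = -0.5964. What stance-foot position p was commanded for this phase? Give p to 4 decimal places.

ωT = 3.1165·0.329 = 1.025329; cosh(ωT) = 1.573345, sinh(ωT) = 1.214666
x(T) = p + (x₀−p)·cosh(ωT) + (ẋ₀/ω)·sinh(ωT) ⇒ p·(1 − cosh) = x(T) − x₀·cosh − (ẋ₀/ω)·sinh
numerator   = -0.5964 − (-0.1787)·1.573345 − (-0.3262/3.1165)·1.214666 = -0.188106
denominator = 1 − 1.573345 = -0.573345
p = -0.188106 / -0.573345 = 0.3281

p = 0.3281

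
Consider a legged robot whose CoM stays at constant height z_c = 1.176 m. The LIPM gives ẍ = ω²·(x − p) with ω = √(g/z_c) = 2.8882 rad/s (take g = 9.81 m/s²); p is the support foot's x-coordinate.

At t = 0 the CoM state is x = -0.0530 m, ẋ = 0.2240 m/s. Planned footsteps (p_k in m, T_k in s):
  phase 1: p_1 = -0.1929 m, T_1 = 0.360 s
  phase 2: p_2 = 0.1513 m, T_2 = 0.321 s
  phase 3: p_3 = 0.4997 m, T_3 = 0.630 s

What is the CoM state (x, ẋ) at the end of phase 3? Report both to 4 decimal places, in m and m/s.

phase 1: p=-0.1929, T=0.360, ωT=1.039752, cosh=1.591029, sinh=1.237487; start (x,ẋ)=(-0.053000, 0.224000) → end (x,ẋ)=(0.125661, 0.856408)
phase 2: p=0.1513, T=0.321, ωT=0.927112, cosh=1.461448, sinh=1.065753; start (x,ẋ)=(0.125661, 0.856408) → end (x,ẋ)=(0.429846, 1.172675)
phase 3: p=0.4997, T=0.630, ωT=1.819566, cosh=3.165638, sinh=3.003542; start (x,ẋ)=(0.429846, 1.172675) → end (x,ẋ)=(1.498075, 3.106295)

x = 1.4981, ẋ = 3.1063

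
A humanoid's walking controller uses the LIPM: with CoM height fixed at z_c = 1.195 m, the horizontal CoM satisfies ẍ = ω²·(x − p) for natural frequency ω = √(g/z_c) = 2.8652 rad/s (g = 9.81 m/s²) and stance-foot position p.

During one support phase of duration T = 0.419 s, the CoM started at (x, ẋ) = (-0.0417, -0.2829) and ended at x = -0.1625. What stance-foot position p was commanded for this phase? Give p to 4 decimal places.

p = -0.0766

ωT = 2.8652·0.419 = 1.200519; cosh(ωT) = 1.811439, sinh(ωT) = 1.510401
x(T) = p + (x₀−p)·cosh(ωT) + (ẋ₀/ω)·sinh(ωT) ⇒ p·(1 − cosh) = x(T) − x₀·cosh − (ẋ₀/ω)·sinh
numerator   = -0.1625 − (-0.0417)·1.811439 − (-0.2829/2.8652)·1.510401 = 0.062169
denominator = 1 − 1.811439 = -0.811439
p = 0.062169 / -0.811439 = -0.0766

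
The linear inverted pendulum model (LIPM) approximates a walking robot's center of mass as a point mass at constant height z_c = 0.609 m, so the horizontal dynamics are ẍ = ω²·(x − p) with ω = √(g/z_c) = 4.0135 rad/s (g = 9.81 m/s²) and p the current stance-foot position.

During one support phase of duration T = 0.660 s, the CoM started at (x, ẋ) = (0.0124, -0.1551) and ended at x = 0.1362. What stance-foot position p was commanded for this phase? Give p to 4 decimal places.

ωT = 4.0135·0.660 = 2.648910; cosh(ωT) = 7.104674, sinh(ωT) = 7.033945
x(T) = p + (x₀−p)·cosh(ωT) + (ẋ₀/ω)·sinh(ωT) ⇒ p·(1 − cosh) = x(T) − x₀·cosh − (ẋ₀/ω)·sinh
numerator   = 0.1362 − (0.0124)·7.104674 − (-0.1551/4.0135)·7.033945 = 0.319926
denominator = 1 − 7.104674 = -6.104674
p = 0.319926 / -6.104674 = -0.0524

p = -0.0524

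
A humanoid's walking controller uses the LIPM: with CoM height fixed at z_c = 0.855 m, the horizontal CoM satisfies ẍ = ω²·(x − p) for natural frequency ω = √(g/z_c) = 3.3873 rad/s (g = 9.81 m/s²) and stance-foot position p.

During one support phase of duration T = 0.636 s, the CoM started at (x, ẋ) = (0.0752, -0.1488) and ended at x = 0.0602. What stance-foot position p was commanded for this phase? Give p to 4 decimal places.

p = 0.0242

ωT = 3.3873·0.636 = 2.154323; cosh(ωT) = 4.369016, sinh(ωT) = 4.253034
x(T) = p + (x₀−p)·cosh(ωT) + (ẋ₀/ω)·sinh(ωT) ⇒ p·(1 − cosh) = x(T) − x₀·cosh − (ẋ₀/ω)·sinh
numerator   = 0.0602 − (0.0752)·4.369016 − (-0.1488/3.3873)·4.253034 = -0.081519
denominator = 1 − 4.369016 = -3.369016
p = -0.081519 / -3.369016 = 0.0242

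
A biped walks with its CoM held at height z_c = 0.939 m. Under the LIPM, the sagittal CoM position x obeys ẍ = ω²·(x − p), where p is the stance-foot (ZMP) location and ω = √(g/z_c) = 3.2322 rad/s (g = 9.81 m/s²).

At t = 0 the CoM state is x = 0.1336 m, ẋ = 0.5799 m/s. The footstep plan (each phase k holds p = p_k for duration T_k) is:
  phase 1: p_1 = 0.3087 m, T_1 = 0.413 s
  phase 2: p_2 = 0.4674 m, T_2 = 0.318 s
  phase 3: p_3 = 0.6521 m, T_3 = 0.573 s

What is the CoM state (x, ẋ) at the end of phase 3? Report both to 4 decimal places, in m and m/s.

x = -1.2254, ẋ = -5.9292

phase 1: p=0.3087, T=0.413, ωT=1.334899, cosh=2.031398, sinh=1.768213; start (x,ẋ)=(0.133600, 0.579900) → end (x,ẋ)=(0.270243, 0.177273)
phase 2: p=0.4674, T=0.318, ωT=1.027840, cosh=1.576400, sinh=1.218621; start (x,ẋ)=(0.270243, 0.177273) → end (x,ẋ)=(0.223439, -0.497113)
phase 3: p=0.6521, T=0.573, ωT=1.852051, cosh=3.264895, sinh=3.107980; start (x,ẋ)=(0.223439, -0.497113) → end (x,ẋ)=(-1.225442, -5.929187)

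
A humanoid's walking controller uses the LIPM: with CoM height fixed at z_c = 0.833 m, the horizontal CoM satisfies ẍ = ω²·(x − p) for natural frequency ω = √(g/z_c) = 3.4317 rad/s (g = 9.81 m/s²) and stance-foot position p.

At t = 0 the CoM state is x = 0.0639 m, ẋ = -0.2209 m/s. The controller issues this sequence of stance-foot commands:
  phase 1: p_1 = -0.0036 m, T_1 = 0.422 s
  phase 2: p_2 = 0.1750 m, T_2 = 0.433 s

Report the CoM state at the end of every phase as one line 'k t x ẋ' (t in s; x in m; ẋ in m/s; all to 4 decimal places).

1 0.4220 0.0186 -0.0303
2 0.8550 -0.2069 -1.1959

phase 1: p=-0.0036, T=0.422, ωT=1.448177, cosh=2.245175, sinh=2.010177; start (x,ẋ)=(0.063900, -0.220900) → end (x,ẋ)=(0.018553, -0.030322)
phase 2: p=0.1750, T=0.433, ωT=1.485926, cosh=2.322674, sinh=2.096382; start (x,ẋ)=(0.018553, -0.030322) → end (x,ẋ)=(-0.206898, -1.195930)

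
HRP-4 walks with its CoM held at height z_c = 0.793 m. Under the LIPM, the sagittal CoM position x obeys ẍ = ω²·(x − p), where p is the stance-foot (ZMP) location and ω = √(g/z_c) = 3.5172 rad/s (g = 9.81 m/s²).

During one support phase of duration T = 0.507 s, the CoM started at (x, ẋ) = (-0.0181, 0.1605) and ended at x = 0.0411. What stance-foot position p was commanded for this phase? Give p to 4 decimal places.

ωT = 3.5172·0.507 = 1.783220; cosh(ωT) = 3.058540, sinh(ωT) = 2.890444
x(T) = p + (x₀−p)·cosh(ωT) + (ẋ₀/ω)·sinh(ωT) ⇒ p·(1 − cosh) = x(T) − x₀·cosh − (ẋ₀/ω)·sinh
numerator   = 0.0411 − (-0.0181)·3.058540 − (0.1605/3.5172)·2.890444 = -0.035440
denominator = 1 − 3.058540 = -2.058540
p = -0.035440 / -2.058540 = 0.0172

p = 0.0172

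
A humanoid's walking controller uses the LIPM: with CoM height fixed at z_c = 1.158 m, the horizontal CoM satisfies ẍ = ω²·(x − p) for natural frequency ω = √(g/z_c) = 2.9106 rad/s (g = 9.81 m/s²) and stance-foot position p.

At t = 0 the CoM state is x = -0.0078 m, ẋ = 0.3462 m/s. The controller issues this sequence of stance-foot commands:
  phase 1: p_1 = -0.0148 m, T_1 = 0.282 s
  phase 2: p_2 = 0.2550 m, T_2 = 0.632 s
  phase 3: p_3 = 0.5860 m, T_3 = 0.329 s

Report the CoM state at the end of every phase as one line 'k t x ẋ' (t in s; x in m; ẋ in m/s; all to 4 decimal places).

1 0.2820 0.1037 0.4882
2 0.9140 0.2812 0.2238
3 1.2430 0.2159 -0.6509

phase 1: p=-0.0148, T=0.282, ωT=0.820789, cosh=1.356188, sinh=0.916104; start (x,ẋ)=(-0.007800, 0.346200) → end (x,ẋ)=(0.103659, 0.488177)
phase 2: p=0.2550, T=0.632, ωT=1.839499, cosh=3.226141, sinh=3.067244; start (x,ẋ)=(0.103659, 0.488177) → end (x,ẋ)=(0.281203, 0.223828)
phase 3: p=0.5860, T=0.329, ωT=0.957587, cosh=1.494610, sinh=1.110793; start (x,ẋ)=(0.281203, 0.223828) → end (x,ẋ)=(0.215868, -0.650897)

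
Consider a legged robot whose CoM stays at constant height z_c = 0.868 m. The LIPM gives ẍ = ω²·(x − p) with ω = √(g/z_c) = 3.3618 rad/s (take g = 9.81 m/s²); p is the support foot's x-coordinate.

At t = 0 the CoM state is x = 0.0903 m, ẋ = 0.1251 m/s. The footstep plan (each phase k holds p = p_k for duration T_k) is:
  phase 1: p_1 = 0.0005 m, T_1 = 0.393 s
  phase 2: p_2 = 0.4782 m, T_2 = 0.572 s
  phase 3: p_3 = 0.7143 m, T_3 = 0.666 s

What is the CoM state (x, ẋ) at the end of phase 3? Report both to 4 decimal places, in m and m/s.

x = -0.4634, ẋ = -3.8503

phase 1: p=0.0005, T=0.393, ωT=1.321187, cosh=2.007344, sinh=1.740525; start (x,ẋ)=(0.090300, 0.125100) → end (x,ẋ)=(0.245528, 0.776565)
phase 2: p=0.4782, T=0.572, ωT=1.922950, cosh=3.493641, sinh=3.347466; start (x,ẋ)=(0.245528, 0.776565) → end (x,ẋ)=(0.438583, 0.094666)
phase 3: p=0.7143, T=0.666, ωT=2.238959, cosh=4.745063, sinh=4.638493; start (x,ẋ)=(0.438583, 0.094666) → end (x,ẋ)=(-0.463380, -3.850255)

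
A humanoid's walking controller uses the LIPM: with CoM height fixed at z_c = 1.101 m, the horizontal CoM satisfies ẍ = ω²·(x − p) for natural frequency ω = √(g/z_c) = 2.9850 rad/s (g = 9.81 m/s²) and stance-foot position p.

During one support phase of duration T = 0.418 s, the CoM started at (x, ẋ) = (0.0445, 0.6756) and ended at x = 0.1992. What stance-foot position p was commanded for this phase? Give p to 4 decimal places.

ωT = 2.9850·0.418 = 1.247730; cosh(ωT) = 1.884792, sinh(ωT) = 1.597636
x(T) = p + (x₀−p)·cosh(ωT) + (ẋ₀/ω)·sinh(ωT) ⇒ p·(1 − cosh) = x(T) − x₀·cosh − (ẋ₀/ω)·sinh
numerator   = 0.1992 − (0.0445)·1.884792 − (0.6756/2.9850)·1.597636 = -0.246269
denominator = 1 − 1.884792 = -0.884792
p = -0.246269 / -0.884792 = 0.2783

p = 0.2783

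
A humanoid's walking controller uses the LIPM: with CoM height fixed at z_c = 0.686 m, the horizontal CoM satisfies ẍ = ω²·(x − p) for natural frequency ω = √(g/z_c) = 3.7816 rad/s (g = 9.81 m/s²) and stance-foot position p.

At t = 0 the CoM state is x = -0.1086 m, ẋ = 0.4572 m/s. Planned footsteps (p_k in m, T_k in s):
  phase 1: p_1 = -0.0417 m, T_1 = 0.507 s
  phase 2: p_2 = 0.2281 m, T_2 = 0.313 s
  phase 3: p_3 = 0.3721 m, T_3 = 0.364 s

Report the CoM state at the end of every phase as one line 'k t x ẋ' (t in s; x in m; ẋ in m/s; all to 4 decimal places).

1 0.5070 0.1282 0.7468
2 0.8200 0.3419 0.7745
3 1.1840 0.6882 1.4197

phase 1: p=-0.0417, T=0.507, ωT=1.917271, cosh=3.474689, sinh=3.327682; start (x,ẋ)=(-0.108600, 0.457200) → end (x,ẋ)=(0.128164, 0.746761)
phase 2: p=0.2281, T=0.313, ωT=1.183641, cosh=1.786203, sinh=1.480041; start (x,ẋ)=(0.128164, 0.746761) → end (x,ẋ)=(0.341861, 0.774533)
phase 3: p=0.3721, T=0.364, ωT=1.376502, cosh=2.106742, sinh=1.854282; start (x,ẋ)=(0.341861, 0.774533) → end (x,ẋ)=(0.688181, 1.419700)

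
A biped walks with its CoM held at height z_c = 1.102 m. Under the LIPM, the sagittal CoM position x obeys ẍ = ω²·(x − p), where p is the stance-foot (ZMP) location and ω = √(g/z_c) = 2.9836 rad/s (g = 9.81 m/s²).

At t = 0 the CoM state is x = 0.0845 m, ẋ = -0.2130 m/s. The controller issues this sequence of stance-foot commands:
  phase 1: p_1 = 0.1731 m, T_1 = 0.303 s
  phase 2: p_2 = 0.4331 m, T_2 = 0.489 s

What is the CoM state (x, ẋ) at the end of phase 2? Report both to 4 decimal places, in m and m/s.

x = -1.0069, ẋ = -4.1113

phase 1: p=0.1731, T=0.303, ωT=0.904031, cosh=1.437236, sinh=1.032302; start (x,ẋ)=(0.084500, -0.213000) → end (x,ẋ)=(-0.027935, -0.579017)
phase 2: p=0.4331, T=0.489, ωT=1.458980, cosh=2.267022, sinh=2.034549; start (x,ẋ)=(-0.027935, -0.579017) → end (x,ẋ)=(-1.006915, -4.111259)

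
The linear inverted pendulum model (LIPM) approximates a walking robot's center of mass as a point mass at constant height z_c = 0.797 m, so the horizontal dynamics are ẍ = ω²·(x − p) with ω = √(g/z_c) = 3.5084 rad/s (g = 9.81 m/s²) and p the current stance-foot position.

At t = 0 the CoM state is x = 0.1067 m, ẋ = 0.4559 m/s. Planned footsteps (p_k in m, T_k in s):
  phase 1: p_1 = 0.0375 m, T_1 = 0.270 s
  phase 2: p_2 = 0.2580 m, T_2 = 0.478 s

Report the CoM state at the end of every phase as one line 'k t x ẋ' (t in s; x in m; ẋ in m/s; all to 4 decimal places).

1 0.2700 0.2825 0.9422
2 0.7480 1.0190 2.8299

phase 1: p=0.0375, T=0.270, ωT=0.947268, cosh=1.483227, sinh=1.095428; start (x,ẋ)=(0.106700, 0.455900) → end (x,ẋ)=(0.282485, 0.942153)
phase 2: p=0.2580, T=0.478, ωT=1.677015, cosh=2.768248, sinh=2.581317; start (x,ẋ)=(0.282485, 0.942153) → end (x,ẋ)=(1.018972, 2.829856)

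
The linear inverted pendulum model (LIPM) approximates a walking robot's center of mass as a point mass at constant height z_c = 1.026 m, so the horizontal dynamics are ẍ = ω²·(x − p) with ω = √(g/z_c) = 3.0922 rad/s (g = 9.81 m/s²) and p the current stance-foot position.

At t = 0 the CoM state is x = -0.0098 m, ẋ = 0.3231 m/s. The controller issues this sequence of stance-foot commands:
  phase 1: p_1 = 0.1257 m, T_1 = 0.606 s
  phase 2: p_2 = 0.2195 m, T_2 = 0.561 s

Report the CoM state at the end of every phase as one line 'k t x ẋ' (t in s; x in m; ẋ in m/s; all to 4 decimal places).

phase 1: p=0.1257, T=0.606, ωT=1.873873, cosh=3.333502, sinh=3.179974; start (x,ẋ)=(-0.009800, 0.323100) → end (x,ẋ)=(0.006282, -0.255333)
phase 2: p=0.2195, T=0.561, ωT=1.734724, cosh=2.921907, sinh=2.745458; start (x,ẋ)=(0.006282, -0.255333) → end (x,ẋ)=(-0.630205, -2.556174)

1 0.6060 0.0063 -0.2553
2 1.1670 -0.6302 -2.5562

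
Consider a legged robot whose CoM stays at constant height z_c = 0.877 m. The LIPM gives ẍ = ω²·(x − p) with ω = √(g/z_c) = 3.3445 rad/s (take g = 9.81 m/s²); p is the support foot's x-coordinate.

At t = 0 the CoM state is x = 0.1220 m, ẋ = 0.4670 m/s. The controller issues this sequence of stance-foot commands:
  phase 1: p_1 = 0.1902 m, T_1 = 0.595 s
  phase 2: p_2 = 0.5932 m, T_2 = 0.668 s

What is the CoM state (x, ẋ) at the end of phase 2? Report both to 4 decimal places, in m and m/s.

phase 1: p=0.1902, T=0.595, ωT=1.989977, cosh=3.726034, sinh=3.589335; start (x,ẋ)=(0.122000, 0.467000) → end (x,ẋ)=(0.437271, 0.921349)
phase 2: p=0.5932, T=0.668, ωT=2.234126, cosh=4.722701, sinh=4.615615; start (x,ẋ)=(0.437271, 0.921349) → end (x,ẋ)=(1.128314, 1.944196)

x = 1.1283, ẋ = 1.9442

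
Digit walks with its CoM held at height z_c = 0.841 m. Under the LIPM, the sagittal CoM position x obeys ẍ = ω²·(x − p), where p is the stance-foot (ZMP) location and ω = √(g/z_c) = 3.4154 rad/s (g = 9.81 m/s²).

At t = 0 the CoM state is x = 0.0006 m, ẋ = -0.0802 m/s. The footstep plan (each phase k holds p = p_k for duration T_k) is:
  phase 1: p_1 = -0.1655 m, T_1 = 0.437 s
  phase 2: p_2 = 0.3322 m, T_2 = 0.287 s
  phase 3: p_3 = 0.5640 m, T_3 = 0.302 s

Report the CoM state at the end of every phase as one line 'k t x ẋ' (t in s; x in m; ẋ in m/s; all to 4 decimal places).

phase 1: p=-0.1655, T=0.437, ωT=1.492530, cosh=2.336569, sinh=2.111766; start (x,ẋ)=(0.000600, -0.080200) → end (x,ẋ)=(0.173016, 1.010608)
phase 2: p=0.3322, T=0.287, ωT=0.980220, cosh=1.520135, sinh=1.144907; start (x,ẋ)=(0.173016, 1.010608) → end (x,ẋ)=(0.428993, 0.913800)
phase 3: p=0.5640, T=0.302, ωT=1.031451, cosh=1.580811, sinh=1.224322; start (x,ẋ)=(0.428993, 0.913800) → end (x,ẋ)=(0.678151, 0.880009)

1 0.4370 0.1730 1.0106
2 0.7240 0.4290 0.9138
3 1.0260 0.6782 0.8800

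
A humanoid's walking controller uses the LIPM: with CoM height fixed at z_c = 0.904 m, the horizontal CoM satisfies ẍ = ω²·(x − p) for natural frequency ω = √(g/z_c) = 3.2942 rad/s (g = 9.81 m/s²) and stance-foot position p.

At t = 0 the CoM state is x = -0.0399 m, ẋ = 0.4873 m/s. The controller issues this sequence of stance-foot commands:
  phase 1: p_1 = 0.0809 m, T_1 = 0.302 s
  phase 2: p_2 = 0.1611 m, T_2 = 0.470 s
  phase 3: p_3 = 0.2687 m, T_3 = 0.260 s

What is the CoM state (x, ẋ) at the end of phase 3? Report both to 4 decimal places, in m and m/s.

phase 1: p=0.0809, T=0.302, ωT=0.994848, cosh=1.537047, sinh=1.167267; start (x,ẋ)=(-0.039900, 0.487300) → end (x,ẋ)=(0.067895, 0.284501)
phase 2: p=0.1611, T=0.470, ωT=1.548274, cosh=2.457980, sinh=2.245365; start (x,ẋ)=(0.067895, 0.284501) → end (x,ẋ)=(0.125923, 0.009889)
phase 3: p=0.2687, T=0.260, ωT=0.856492, cosh=1.389767, sinh=0.965118; start (x,ẋ)=(0.125923, 0.009889) → end (x,ẋ)=(0.073170, -0.440188)

x = 0.0732, ẋ = -0.4402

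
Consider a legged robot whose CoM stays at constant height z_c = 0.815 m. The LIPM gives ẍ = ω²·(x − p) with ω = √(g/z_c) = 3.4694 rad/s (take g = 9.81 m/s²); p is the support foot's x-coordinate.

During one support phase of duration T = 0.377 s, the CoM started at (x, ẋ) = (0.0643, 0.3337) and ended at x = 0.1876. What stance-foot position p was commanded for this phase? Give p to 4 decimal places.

p = 0.1065

ωT = 3.4694·0.377 = 1.307964; cosh(ωT) = 1.984502, sinh(ωT) = 1.714132
x(T) = p + (x₀−p)·cosh(ωT) + (ẋ₀/ω)·sinh(ωT) ⇒ p·(1 − cosh) = x(T) − x₀·cosh − (ẋ₀/ω)·sinh
numerator   = 0.1876 − (0.0643)·1.984502 − (0.3337/3.4694)·1.714132 = -0.104875
denominator = 1 − 1.984502 = -0.984502
p = -0.104875 / -0.984502 = 0.1065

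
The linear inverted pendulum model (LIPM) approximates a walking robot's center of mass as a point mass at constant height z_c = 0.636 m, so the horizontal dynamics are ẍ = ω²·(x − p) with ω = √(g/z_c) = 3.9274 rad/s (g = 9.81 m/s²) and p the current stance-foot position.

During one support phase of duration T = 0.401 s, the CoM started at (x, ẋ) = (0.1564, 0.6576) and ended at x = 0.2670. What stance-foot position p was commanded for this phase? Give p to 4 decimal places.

ωT = 3.9274·0.401 = 1.574887; cosh(ωT) = 2.518614, sinh(ωT) = 2.311583
x(T) = p + (x₀−p)·cosh(ωT) + (ẋ₀/ω)·sinh(ωT) ⇒ p·(1 − cosh) = x(T) − x₀·cosh − (ẋ₀/ω)·sinh
numerator   = 0.2670 − (0.1564)·2.518614 − (0.6576/3.9274)·2.311583 = -0.513961
denominator = 1 − 2.518614 = -1.518614
p = -0.513961 / -1.518614 = 0.3384

p = 0.3384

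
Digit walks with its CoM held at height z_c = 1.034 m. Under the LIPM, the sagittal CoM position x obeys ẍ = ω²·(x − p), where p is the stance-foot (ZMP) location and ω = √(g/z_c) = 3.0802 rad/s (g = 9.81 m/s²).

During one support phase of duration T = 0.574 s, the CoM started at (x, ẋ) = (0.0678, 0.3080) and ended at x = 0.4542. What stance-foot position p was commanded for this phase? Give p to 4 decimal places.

p = 0.0172

ωT = 3.0802·0.574 = 1.768035; cosh(ωT) = 3.014998, sinh(ωT) = 2.844330
x(T) = p + (x₀−p)·cosh(ωT) + (ẋ₀/ω)·sinh(ωT) ⇒ p·(1 − cosh) = x(T) − x₀·cosh − (ẋ₀/ω)·sinh
numerator   = 0.4542 − (0.0678)·3.014998 − (0.3080/3.0802)·2.844330 = -0.034631
denominator = 1 − 3.014998 = -2.014998
p = -0.034631 / -2.014998 = 0.0172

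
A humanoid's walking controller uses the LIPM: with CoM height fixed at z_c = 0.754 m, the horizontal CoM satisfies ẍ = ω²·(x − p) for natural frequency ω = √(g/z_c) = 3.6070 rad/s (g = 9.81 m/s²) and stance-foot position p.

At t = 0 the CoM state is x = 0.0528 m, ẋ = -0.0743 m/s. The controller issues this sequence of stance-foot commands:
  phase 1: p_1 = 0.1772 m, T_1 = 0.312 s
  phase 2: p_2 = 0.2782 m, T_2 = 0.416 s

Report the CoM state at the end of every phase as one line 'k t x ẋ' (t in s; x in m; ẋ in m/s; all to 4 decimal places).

1 0.3120 -0.0630 -0.7450
2 0.7280 -0.9650 -4.3758

phase 1: p=0.1772, T=0.312, ωT=1.125384, cosh=1.702964, sinh=1.378436; start (x,ẋ)=(0.052800, -0.074300) → end (x,ẋ)=(-0.063043, -0.745049)
phase 2: p=0.2782, T=0.416, ωT=1.500512, cosh=2.353500, sinh=2.130484; start (x,ẋ)=(-0.063043, -0.745049) → end (x,ẋ)=(-0.964981, -4.375808)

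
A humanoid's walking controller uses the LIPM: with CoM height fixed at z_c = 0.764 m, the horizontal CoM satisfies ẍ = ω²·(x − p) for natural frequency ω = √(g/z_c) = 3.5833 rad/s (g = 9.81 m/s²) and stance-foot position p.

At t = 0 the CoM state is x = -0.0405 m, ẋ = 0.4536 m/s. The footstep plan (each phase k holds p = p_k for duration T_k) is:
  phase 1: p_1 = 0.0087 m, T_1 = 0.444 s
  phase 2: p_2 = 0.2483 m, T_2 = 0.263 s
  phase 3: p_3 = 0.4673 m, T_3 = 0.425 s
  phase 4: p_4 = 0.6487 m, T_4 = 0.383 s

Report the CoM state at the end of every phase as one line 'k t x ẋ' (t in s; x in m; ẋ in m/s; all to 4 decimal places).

1 0.4440 0.1807 0.7447
2 0.7070 0.3746 0.8372
3 1.1320 0.7548 1.2854
4 1.5150 1.5336 3.4001

phase 1: p=0.0087, T=0.444, ωT=1.590985, cosh=2.556154, sinh=2.352429; start (x,ẋ)=(-0.040500, 0.453600) → end (x,ẋ)=(0.180725, 0.744742)
phase 2: p=0.2483, T=0.263, ωT=0.942408, cosh=1.477921, sinh=1.088232; start (x,ẋ)=(0.180725, 0.744742) → end (x,ẋ)=(0.374604, 0.837162)
phase 3: p=0.4673, T=0.425, ωT=1.522902, cosh=2.401797, sinh=2.183719; start (x,ẋ)=(0.374604, 0.837162) → end (x,ẋ)=(0.754842, 1.285353)
phase 4: p=0.6487, T=0.383, ωT=1.372404, cosh=2.099160, sinh=1.845663; start (x,ẋ)=(0.754842, 1.285353) → end (x,ẋ)=(1.533561, 3.400140)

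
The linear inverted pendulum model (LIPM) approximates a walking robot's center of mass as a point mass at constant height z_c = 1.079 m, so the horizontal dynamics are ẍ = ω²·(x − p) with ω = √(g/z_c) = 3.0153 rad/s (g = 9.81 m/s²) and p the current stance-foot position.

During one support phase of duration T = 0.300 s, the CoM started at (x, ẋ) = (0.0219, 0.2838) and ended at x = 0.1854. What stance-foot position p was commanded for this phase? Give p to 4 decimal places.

p = -0.1295

ωT = 3.0153·0.300 = 0.904590; cosh(ωT) = 1.437813, sinh(ωT) = 1.033105
x(T) = p + (x₀−p)·cosh(ωT) + (ẋ₀/ω)·sinh(ωT) ⇒ p·(1 − cosh) = x(T) − x₀·cosh − (ẋ₀/ω)·sinh
numerator   = 0.1854 − (0.0219)·1.437813 − (0.2838/3.0153)·1.033105 = 0.056676
denominator = 1 − 1.437813 = -0.437813
p = 0.056676 / -0.437813 = -0.1295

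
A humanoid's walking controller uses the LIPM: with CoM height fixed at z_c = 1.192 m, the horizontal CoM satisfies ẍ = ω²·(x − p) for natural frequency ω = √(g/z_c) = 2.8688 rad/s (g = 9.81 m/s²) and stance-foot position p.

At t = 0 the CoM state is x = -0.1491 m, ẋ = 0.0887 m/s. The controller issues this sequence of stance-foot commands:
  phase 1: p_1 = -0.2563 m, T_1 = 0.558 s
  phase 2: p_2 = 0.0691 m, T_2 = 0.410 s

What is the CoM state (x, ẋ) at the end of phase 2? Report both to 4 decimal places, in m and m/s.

phase 1: p=-0.2563, T=0.558, ωT=1.600790, cosh=2.579343, sinh=2.377606; start (x,ẋ)=(-0.149100, 0.088700) → end (x,ẋ)=(0.093718, 0.959986)
phase 2: p=0.0691, T=0.410, ωT=1.176208, cosh=1.775252, sinh=1.466805; start (x,ẋ)=(0.093718, 0.959986) → end (x,ẋ)=(0.603640, 1.807810)

x = 0.6036, ẋ = 1.8078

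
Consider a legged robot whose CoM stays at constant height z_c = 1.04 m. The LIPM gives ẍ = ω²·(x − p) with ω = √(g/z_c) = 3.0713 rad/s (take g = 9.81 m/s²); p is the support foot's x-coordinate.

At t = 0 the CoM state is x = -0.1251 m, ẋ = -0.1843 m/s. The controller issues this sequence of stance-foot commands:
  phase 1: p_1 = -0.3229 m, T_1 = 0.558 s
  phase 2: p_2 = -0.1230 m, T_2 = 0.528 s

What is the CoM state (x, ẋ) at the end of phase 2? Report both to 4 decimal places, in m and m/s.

x = 1.2913, ẋ = 4.4368

phase 1: p=-0.3229, T=0.558, ωT=1.713785, cosh=2.865056, sinh=2.684874; start (x,ẋ)=(-0.125100, -0.184300) → end (x,ẋ)=(0.082696, 1.103039)
phase 2: p=-0.1230, T=0.528, ωT=1.621646, cosh=2.629495, sinh=2.431922; start (x,ẋ)=(0.082696, 1.103039) → end (x,ẋ)=(1.291288, 4.436817)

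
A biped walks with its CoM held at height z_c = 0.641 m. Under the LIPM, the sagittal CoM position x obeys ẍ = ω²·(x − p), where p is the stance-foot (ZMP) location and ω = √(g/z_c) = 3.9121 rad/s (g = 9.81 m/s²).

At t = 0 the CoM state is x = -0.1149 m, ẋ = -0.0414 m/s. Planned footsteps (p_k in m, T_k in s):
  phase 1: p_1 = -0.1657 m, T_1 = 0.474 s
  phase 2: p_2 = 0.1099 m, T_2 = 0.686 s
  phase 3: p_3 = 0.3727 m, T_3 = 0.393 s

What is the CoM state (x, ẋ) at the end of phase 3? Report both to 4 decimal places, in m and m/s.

x = -0.9062, ẋ = -4.7668

phase 1: p=-0.1657, T=0.474, ωT=1.854335, cosh=3.272004, sinh=3.115447; start (x,ẋ)=(-0.114900, -0.041400) → end (x,ẋ)=(-0.032452, 0.483686)
phase 2: p=0.1099, T=0.686, ωT=2.683701, cosh=7.353738, sinh=7.285428; start (x,ẋ)=(-0.032452, 0.483686) → end (x,ẋ)=(-0.036156, -0.500304)
phase 3: p=0.3727, T=0.393, ωT=1.537455, cosh=2.433831, sinh=2.218904; start (x,ẋ)=(-0.036156, -0.500304) → end (x,ẋ)=(-0.906155, -4.766763)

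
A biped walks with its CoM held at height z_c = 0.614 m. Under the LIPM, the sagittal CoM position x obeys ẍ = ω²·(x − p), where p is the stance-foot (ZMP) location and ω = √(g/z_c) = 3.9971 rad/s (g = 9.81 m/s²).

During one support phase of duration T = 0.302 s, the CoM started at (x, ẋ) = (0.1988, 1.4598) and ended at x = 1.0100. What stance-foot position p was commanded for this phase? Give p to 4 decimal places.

p = -0.1119

ωT = 3.9971·0.302 = 1.207124; cosh(ωT) = 1.821455, sinh(ωT) = 1.522399
x(T) = p + (x₀−p)·cosh(ωT) + (ẋ₀/ω)·sinh(ωT) ⇒ p·(1 − cosh) = x(T) − x₀·cosh − (ẋ₀/ω)·sinh
numerator   = 1.0100 − (0.1988)·1.821455 − (1.4598/3.9971)·1.522399 = 0.091892
denominator = 1 − 1.821455 = -0.821455
p = 0.091892 / -0.821455 = -0.1119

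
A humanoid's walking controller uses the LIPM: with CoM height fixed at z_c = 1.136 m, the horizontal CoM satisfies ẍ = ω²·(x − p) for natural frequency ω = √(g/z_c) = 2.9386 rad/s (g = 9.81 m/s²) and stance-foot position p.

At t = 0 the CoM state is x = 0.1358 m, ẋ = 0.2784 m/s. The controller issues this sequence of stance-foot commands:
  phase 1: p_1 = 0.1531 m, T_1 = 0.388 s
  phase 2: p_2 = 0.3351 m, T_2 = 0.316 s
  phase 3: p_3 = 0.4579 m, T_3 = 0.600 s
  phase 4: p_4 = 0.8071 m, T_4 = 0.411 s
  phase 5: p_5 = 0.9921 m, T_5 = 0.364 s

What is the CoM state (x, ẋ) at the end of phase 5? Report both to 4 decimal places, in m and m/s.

x = -0.1928, ẋ = -3.1793

phase 1: p=0.1531, T=0.388, ωT=1.140177, cosh=1.723542, sinh=1.403779; start (x,ẋ)=(0.135800, 0.278400) → end (x,ẋ)=(0.256275, 0.408469)
phase 2: p=0.3351, T=0.316, ωT=0.928598, cosh=1.463032, sinh=1.067925; start (x,ẋ)=(0.256275, 0.408469) → end (x,ẋ)=(0.368220, 0.350236)
phase 3: p=0.4579, T=0.600, ωT=1.763160, cosh=3.001168, sinh=2.829666; start (x,ẋ)=(0.368220, 0.350236) → end (x,ẋ)=(0.526007, 0.305403)
phase 4: p=0.8071, T=0.411, ωT=1.207765, cosh=1.822431, sinh=1.523566; start (x,ẋ)=(0.526007, 0.305403) → end (x,ẋ)=(0.453169, -0.701919)
phase 5: p=0.9921, T=0.364, ωT=1.069650, cosh=1.628744, sinh=1.285616; start (x,ẋ)=(0.453169, -0.701919) → end (x,ẋ)=(-0.192765, -3.179279)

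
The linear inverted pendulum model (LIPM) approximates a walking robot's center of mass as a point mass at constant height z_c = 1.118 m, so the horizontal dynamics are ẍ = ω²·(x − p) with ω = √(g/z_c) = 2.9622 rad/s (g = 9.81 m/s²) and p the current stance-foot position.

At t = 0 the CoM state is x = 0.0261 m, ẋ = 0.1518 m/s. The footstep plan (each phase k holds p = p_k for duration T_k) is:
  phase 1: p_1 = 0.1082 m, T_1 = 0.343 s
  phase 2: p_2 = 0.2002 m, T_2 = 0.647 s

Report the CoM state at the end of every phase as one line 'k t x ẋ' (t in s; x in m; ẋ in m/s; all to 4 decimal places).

phase 1: p=0.1082, T=0.343, ωT=1.016035, cosh=1.562124, sinh=1.200096; start (x,ẋ)=(0.026100, 0.151800) → end (x,ẋ)=(0.041449, -0.054729)
phase 2: p=0.2002, T=0.647, ωT=1.916543, cosh=3.472268, sinh=3.325154; start (x,ẋ)=(0.041449, -0.054729) → end (x,ẋ)=(-0.412459, -1.753690)

1 0.3430 0.0414 -0.0547
2 0.9900 -0.4125 -1.7537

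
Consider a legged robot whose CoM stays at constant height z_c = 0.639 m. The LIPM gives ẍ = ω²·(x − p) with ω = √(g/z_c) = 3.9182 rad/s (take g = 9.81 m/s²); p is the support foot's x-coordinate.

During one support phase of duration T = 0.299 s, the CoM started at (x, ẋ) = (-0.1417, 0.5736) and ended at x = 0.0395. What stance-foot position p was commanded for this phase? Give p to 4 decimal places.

p = -0.0996

ωT = 3.9182·0.299 = 1.171542; cosh(ωT) = 1.768426, sinh(ωT) = 1.458538
x(T) = p + (x₀−p)·cosh(ωT) + (ẋ₀/ω)·sinh(ωT) ⇒ p·(1 − cosh) = x(T) − x₀·cosh − (ẋ₀/ω)·sinh
numerator   = 0.0395 − (-0.1417)·1.768426 − (0.5736/3.9182)·1.458538 = 0.076565
denominator = 1 − 1.768426 = -0.768426
p = 0.076565 / -0.768426 = -0.0996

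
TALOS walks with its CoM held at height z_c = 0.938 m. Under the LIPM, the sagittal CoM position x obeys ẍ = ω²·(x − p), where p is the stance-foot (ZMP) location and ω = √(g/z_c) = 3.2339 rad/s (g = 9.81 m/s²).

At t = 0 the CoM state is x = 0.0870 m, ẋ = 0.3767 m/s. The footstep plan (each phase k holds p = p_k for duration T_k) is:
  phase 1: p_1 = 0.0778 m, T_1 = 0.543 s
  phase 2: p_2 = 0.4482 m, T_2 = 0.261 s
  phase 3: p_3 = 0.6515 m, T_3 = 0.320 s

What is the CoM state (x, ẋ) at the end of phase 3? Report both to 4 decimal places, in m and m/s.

phase 1: p=0.0778, T=0.543, ωT=1.756008, cosh=2.981006, sinh=2.808273; start (x,ẋ)=(0.087000, 0.376700) → end (x,ẋ)=(0.432346, 1.206496)
phase 2: p=0.4482, T=0.261, ωT=0.844048, cosh=1.377864, sinh=0.947898; start (x,ẋ)=(0.432346, 1.206496) → end (x,ẋ)=(0.779995, 1.613790)
phase 3: p=0.6515, T=0.320, ωT=1.034848, cosh=1.584979, sinh=1.229699; start (x,ẋ)=(0.779995, 1.613790) → end (x,ẋ)=(1.468810, 3.068814)

x = 1.4688, ẋ = 3.0688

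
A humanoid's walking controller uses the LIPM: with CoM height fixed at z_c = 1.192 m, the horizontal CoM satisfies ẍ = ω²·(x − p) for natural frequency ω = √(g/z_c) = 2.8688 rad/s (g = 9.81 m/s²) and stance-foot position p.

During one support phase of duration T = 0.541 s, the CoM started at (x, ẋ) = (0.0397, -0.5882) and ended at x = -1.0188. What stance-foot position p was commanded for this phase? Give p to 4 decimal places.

p = 0.4463

ωT = 2.8688·0.541 = 1.552021; cosh(ωT) = 2.466410, sinh(ωT) = 2.254591
x(T) = p + (x₀−p)·cosh(ωT) + (ẋ₀/ω)·sinh(ωT) ⇒ p·(1 − cosh) = x(T) − x₀·cosh − (ẋ₀/ω)·sinh
numerator   = -1.0188 − (0.0397)·2.466410 − (-0.5882/2.8688)·2.254591 = -0.654450
denominator = 1 − 2.466410 = -1.466410
p = -0.654450 / -1.466410 = 0.4463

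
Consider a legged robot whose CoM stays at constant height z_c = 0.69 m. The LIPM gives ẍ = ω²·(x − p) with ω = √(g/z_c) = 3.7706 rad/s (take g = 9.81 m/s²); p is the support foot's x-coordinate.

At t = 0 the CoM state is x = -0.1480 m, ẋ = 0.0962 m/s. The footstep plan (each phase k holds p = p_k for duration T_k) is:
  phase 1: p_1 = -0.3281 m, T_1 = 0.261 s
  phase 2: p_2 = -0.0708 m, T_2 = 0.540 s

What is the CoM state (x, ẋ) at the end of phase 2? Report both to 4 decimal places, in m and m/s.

x = 1.0378, ẋ = 4.2782

phase 1: p=-0.3281, T=0.261, ωT=0.984127, cosh=1.524620, sinh=1.150854; start (x,ẋ)=(-0.148000, 0.096200) → end (x,ẋ)=(-0.024154, 0.928196)
phase 2: p=-0.0708, T=0.540, ωT=2.036124, cosh=3.895696, sinh=3.765162; start (x,ẋ)=(-0.024154, 0.928196) → end (x,ẋ)=(1.037776, 4.278200)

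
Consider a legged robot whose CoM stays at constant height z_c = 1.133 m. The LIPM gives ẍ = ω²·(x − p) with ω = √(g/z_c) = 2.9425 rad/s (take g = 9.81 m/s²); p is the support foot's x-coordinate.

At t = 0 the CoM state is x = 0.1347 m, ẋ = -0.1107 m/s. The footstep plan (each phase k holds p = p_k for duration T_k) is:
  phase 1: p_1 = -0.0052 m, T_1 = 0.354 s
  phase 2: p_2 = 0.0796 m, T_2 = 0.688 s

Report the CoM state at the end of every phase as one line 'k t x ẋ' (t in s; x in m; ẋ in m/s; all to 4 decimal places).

1 0.3540 0.1710 0.3343
2 1.0420 0.8544 2.2885

phase 1: p=-0.0052, T=0.354, ωT=1.041645, cosh=1.593374, sinh=1.240501; start (x,ẋ)=(0.134700, -0.110700) → end (x,ẋ)=(0.171044, 0.334273)
phase 2: p=0.0796, T=0.688, ωT=2.024440, cosh=3.851969, sinh=3.719901; start (x,ẋ)=(0.171044, 0.334273) → end (x,ẋ)=(0.854426, 2.288537)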